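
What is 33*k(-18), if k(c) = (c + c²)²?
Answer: 3089988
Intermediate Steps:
33*k(-18) = 33*((-18)²*(1 - 18)²) = 33*(324*(-17)²) = 33*(324*289) = 33*93636 = 3089988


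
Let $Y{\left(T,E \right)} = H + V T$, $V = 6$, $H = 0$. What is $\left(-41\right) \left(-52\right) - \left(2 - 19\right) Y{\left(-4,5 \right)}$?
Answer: $1724$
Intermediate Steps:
$Y{\left(T,E \right)} = 6 T$ ($Y{\left(T,E \right)} = 0 + 6 T = 6 T$)
$\left(-41\right) \left(-52\right) - \left(2 - 19\right) Y{\left(-4,5 \right)} = \left(-41\right) \left(-52\right) - \left(2 - 19\right) 6 \left(-4\right) = 2132 - \left(-17\right) \left(-24\right) = 2132 - 408 = 1724$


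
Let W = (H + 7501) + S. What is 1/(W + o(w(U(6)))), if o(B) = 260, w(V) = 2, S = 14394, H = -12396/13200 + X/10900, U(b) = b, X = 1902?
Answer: 4796/106251713 ≈ 4.5138e-5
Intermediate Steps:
H = -3667/4796 (H = -12396/13200 + 1902/10900 = -12396*1/13200 + 1902*(1/10900) = -1033/1100 + 951/5450 = -3667/4796 ≈ -0.76460)
W = 105004753/4796 (W = (-3667/4796 + 7501) + 14394 = 35971129/4796 + 14394 = 105004753/4796 ≈ 21894.)
1/(W + o(w(U(6)))) = 1/(105004753/4796 + 260) = 1/(106251713/4796) = 4796/106251713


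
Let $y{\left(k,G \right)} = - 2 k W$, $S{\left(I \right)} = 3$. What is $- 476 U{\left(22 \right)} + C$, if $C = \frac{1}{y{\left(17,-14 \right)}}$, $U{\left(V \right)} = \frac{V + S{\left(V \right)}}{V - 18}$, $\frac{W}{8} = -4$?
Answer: $- \frac{3236799}{1088} \approx -2975.0$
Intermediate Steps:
$W = -32$ ($W = 8 \left(-4\right) = -32$)
$y{\left(k,G \right)} = 64 k$ ($y{\left(k,G \right)} = - 2 k \left(-32\right) = 64 k$)
$U{\left(V \right)} = \frac{3 + V}{-18 + V}$ ($U{\left(V \right)} = \frac{V + 3}{V - 18} = \frac{3 + V}{-18 + V}$)
$C = \frac{1}{1088}$ ($C = \frac{1}{64 \cdot 17} = \frac{1}{1088} \approx 0.00091912$)
$- 476 U{\left(22 \right)} + C = - 476 \frac{3 + 22}{-18 + 22} + \frac{1}{1088} = - 476 \cdot \frac{1}{4} \cdot 25 + \frac{1}{1088} = \left(-476\right) \frac{25}{4} + \frac{1}{1088} = -2975 + \frac{1}{1088} = - \frac{3236799}{1088}$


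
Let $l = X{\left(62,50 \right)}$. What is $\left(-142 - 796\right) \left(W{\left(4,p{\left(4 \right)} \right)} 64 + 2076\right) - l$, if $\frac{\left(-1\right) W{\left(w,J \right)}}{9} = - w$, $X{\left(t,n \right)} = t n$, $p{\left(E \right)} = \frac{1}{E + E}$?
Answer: $-4111540$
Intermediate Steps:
$p{\left(E \right)} = \frac{1}{2 E}$
$X{\left(t,n \right)} = n t$
$W{\left(w,J \right)} = 9 w$ ($W{\left(w,J \right)} = - 9 \left(- w\right) = 9 w$)
$l = 3100$ ($l = 50 \cdot 62 = 3100$)
$\left(-142 - 796\right) \left(W{\left(4,p{\left(4 \right)} \right)} 64 + 2076\right) - l = \left(-142 - 796\right) \left(9 \cdot 4 \cdot 64 + 2076\right) - 3100 = - 938 \left(36 \cdot 64 + 2076\right) - 3100 = - 938 \left(2304 + 2076\right) - 3100 = \left(-938\right) 4380 - 3100 = -4108440 - 3100 = -4111540$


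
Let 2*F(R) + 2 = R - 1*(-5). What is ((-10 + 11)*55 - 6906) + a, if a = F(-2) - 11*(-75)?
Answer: -12051/2 ≈ -6025.5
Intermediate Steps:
F(R) = 3/2 + R/2 (F(R) = -1 + (R - 1*(-5))/2 = -1 + (R + 5)/2 = -1 + (5 + R)/2 = -1 + (5/2 + R/2) = 3/2 + R/2)
a = 1651/2 (a = (3/2 + (½)*(-2)) - 11*(-75) = (3/2 - 1) + 825 = ½ + 825 = 1651/2 ≈ 825.50)
((-10 + 11)*55 - 6906) + a = ((-10 + 11)*55 - 6906) + 1651/2 = (1*55 - 6906) + 1651/2 = (55 - 6906) + 1651/2 = -6851 + 1651/2 = -12051/2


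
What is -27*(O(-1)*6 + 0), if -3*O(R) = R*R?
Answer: 54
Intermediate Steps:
O(R) = -R²/3 (O(R) = -R*R/3 = -R²/3)
-27*(O(-1)*6 + 0) = -27*(-⅓*(-1)²*6 + 0) = -27*(-⅓*1*6 + 0) = -27*(-⅓*6 + 0) = -27*(-2 + 0) = -27*(-2) = 54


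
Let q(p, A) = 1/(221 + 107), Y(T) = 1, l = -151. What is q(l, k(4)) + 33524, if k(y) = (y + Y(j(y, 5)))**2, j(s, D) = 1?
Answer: 10995873/328 ≈ 33524.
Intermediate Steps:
k(y) = (1 + y)**2 (k(y) = (y + 1)**2 = (1 + y)**2)
q(p, A) = 1/328
q(l, k(4)) + 33524 = 1/328 + 33524 = 10995873/328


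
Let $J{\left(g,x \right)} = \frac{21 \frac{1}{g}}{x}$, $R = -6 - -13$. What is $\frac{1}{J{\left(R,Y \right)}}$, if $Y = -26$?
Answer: $- \frac{26}{3} \approx -8.6667$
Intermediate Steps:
$R = 7$ ($R = -6 + 13 = 7$)
$J{\left(g,x \right)} = \frac{21}{g x}$
$\frac{1}{J{\left(R,Y \right)}} = \frac{1}{21 \cdot \frac{1}{7} \frac{1}{-26}} = \frac{1}{21 \cdot \frac{1}{7} \left(- \frac{1}{26}\right)} = \frac{1}{- \frac{3}{26}} = - \frac{26}{3}$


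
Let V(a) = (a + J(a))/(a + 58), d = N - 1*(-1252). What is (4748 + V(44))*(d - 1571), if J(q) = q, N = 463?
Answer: 11625216/17 ≈ 6.8384e+5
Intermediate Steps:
d = 1715 (d = 463 - 1*(-1252) = 463 + 1252 = 1715)
V(a) = 2*a/(58 + a) (V(a) = (a + a)/(a + 58) = (2*a)/(58 + a) = 2*a/(58 + a))
(4748 + V(44))*(d - 1571) = (4748 + 2*44/(58 + 44))*(1715 - 1571) = (4748 + 2*44/102)*144 = (4748 + 2*44*(1/102))*144 = (4748 + 44/51)*144 = (242192/51)*144 = 11625216/17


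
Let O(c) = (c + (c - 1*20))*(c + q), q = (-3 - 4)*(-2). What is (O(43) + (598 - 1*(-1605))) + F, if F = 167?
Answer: 6132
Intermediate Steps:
q = 14 (q = -7*(-2) = 14)
O(c) = (-20 + 2*c)*(14 + c) (O(c) = (c + (c - 1*20))*(c + 14) = (c + (c - 20))*(14 + c) = (c + (-20 + c))*(14 + c) = (-20 + 2*c)*(14 + c))
(O(43) + (598 - 1*(-1605))) + F = ((-280 + 2*43² + 8*43) + (598 - 1*(-1605))) + 167 = ((-280 + 2*1849 + 344) + (598 + 1605)) + 167 = ((-280 + 3698 + 344) + 2203) + 167 = (3762 + 2203) + 167 = 5965 + 167 = 6132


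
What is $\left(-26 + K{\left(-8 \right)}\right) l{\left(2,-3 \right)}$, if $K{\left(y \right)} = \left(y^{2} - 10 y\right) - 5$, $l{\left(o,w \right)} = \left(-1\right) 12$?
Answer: $-1356$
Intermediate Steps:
$l{\left(o,w \right)} = -12$
$K{\left(y \right)} = -5 + y^{2} - 10 y$
$\left(-26 + K{\left(-8 \right)}\right) l{\left(2,-3 \right)} = \left(-26 - \left(-75 - 64\right)\right) \left(-12\right) = \left(-26 + \left(-5 + 64 + 80\right)\right) \left(-12\right) = \left(-26 + 139\right) \left(-12\right) = 113 \left(-12\right) = -1356$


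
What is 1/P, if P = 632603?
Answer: 1/632603 ≈ 1.5808e-6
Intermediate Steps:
1/P = 1/632603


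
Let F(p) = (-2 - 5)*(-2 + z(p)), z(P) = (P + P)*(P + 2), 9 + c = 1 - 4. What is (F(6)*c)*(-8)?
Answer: -63168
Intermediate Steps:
c = -12 (c = -9 + (1 - 4) = -9 - 3 = -12)
z(P) = 2*P*(2 + P) (z(P) = (2*P)*(2 + P) = 2*P*(2 + P))
F(p) = 14 - 14*p*(2 + p) (F(p) = (-2 - 5)*(-2 + 2*p*(2 + p)) = -7*(-2 + 2*p*(2 + p)) = 14 - 14*p*(2 + p))
(F(6)*c)*(-8) = ((14 - 14*6*(2 + 6))*(-12))*(-8) = ((14 - 14*6*8)*(-12))*(-8) = ((14 - 672)*(-12))*(-8) = -658*(-12)*(-8) = 7896*(-8) = -63168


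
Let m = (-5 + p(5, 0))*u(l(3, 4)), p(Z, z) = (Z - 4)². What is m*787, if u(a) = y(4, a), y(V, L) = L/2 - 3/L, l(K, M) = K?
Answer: -1574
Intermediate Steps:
p(Z, z) = (-4 + Z)²
y(V, L) = L/2 - 3/L (y(V, L) = L*(½) - 3/L = L/2 - 3/L)
u(a) = a/2 - 3/a
m = -2 (m = (-5 + (-4 + 5)²)*((½)*3 - 3/3) = (-5 + 1²)*(3/2 - 3*⅓) = (-5 + 1)*(3/2 - 1) = -4*½ = -2)
m*787 = -2*787 = -1574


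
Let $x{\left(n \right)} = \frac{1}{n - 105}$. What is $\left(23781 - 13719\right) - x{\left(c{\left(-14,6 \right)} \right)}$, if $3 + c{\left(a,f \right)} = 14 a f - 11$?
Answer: $\frac{13030291}{1295} \approx 10062.0$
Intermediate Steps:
$c{\left(a,f \right)} = -14 + 14 a f$ ($c{\left(a,f \right)} = -3 + \left(14 a f - 11\right) = -3 + \left(-11 + 14 a f\right) = -14 + 14 a f$)
$x{\left(n \right)} = \frac{1}{-105 + n}$
$\left(23781 - 13719\right) - x{\left(c{\left(-14,6 \right)} \right)} = \left(23781 - 13719\right) - \frac{1}{-105 + \left(-14 + 14 \left(-14\right) 6\right)} = 10062 - \frac{1}{-105 - 1190} = 10062 - \frac{1}{-1295} = 10062 - - \frac{1}{1295} = 10062 + \frac{1}{1295} = \frac{13030291}{1295}$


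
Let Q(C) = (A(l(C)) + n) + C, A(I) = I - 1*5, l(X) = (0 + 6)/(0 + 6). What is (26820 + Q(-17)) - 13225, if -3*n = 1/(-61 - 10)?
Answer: 2891263/213 ≈ 13574.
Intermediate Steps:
l(X) = 1 (l(X) = 6/6 = 6*(1/6) = 1)
A(I) = -5 + I (A(I) = I - 5 = -5 + I)
n = 1/213 (n = -1/(3*(-61 - 10)) = -1/3/(-71) = -1/3*(-1/71) = 1/213 ≈ 0.0046948)
Q(C) = -851/213 + C (Q(C) = ((-5 + 1) + 1/213) + C = (-4 + 1/213) + C = -851/213 + C)
(26820 + Q(-17)) - 13225 = (26820 + (-851/213 - 17)) - 13225 = (26820 - 4472/213) - 13225 = 5708188/213 - 13225 = 2891263/213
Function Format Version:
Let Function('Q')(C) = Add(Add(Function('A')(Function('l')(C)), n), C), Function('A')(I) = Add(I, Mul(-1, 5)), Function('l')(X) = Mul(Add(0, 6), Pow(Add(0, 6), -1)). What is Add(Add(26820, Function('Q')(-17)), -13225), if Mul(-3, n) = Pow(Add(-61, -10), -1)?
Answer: Rational(2891263, 213) ≈ 13574.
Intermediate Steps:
Function('l')(X) = 1 (Function('l')(X) = Mul(6, Pow(6, -1)) = Mul(6, Rational(1, 6)) = 1)
Function('A')(I) = Add(-5, I) (Function('A')(I) = Add(I, -5) = Add(-5, I))
n = Rational(1, 213) (n = Mul(Rational(-1, 3), Pow(Add(-61, -10), -1)) = Mul(Rational(-1, 3), Pow(-71, -1)) = Mul(Rational(-1, 3), Rational(-1, 71)) = Rational(1, 213) ≈ 0.0046948)
Function('Q')(C) = Add(Rational(-851, 213), C) (Function('Q')(C) = Add(Add(Add(-5, 1), Rational(1, 213)), C) = Add(Add(-4, Rational(1, 213)), C) = Add(Rational(-851, 213), C))
Add(Add(26820, Function('Q')(-17)), -13225) = Add(Add(26820, Add(Rational(-851, 213), -17)), -13225) = Add(Add(26820, Rational(-4472, 213)), -13225) = Add(Rational(5708188, 213), -13225) = Rational(2891263, 213)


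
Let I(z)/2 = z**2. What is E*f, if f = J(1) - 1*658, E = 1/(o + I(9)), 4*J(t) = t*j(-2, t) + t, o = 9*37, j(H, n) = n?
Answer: -263/198 ≈ -1.3283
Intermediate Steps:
o = 333
J(t) = t/4 + t**2/4 (J(t) = (t*t + t)/4 = (t**2 + t)/4 = (t + t**2)/4 = t/4 + t**2/4)
I(z) = 2*z**2
E = 1/495 (E = 1/(333 + 2*9**2) = 1/(333 + 2*81) = 1/(333 + 162) = 1/495 ≈ 0.0020202)
f = -1315/2 (f = (1/4)*1*(1 + 1) - 1*658 = (1/4)*1*2 - 658 = 1/2 - 658 = -1315/2 ≈ -657.50)
E*f = (1/495)*(-1315/2) = -263/198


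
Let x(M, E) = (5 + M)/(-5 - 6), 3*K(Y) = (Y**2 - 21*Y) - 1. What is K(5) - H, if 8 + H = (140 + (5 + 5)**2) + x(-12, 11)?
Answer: -2856/11 ≈ -259.64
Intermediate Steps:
K(Y) = -1/3 - 7*Y + Y**2/3 (K(Y) = ((Y**2 - 21*Y) - 1)/3 = (-1 + Y**2 - 21*Y)/3 = -1/3 - 7*Y + Y**2/3)
x(M, E) = -5/11 - M/11 (x(M, E) = (5 + M)/(-11) = (5 + M)*(-1/11) = -5/11 - M/11)
H = 2559/11 (H = -8 + ((140 + (5 + 5)**2) + (-5/11 - 1/11*(-12))) = -8 + ((140 + 10**2) + (-5/11 + 12/11)) = -8 + ((140 + 100) + 7/11) = -8 + (240 + 7/11) = -8 + 2647/11 = 2559/11 ≈ 232.64)
K(5) - H = (-1/3 - 7*5 + (1/3)*5**2) - 1*2559/11 = (-1/3 - 35 + (1/3)*25) - 2559/11 = (-1/3 - 35 + 25/3) - 2559/11 = -27 - 2559/11 = -2856/11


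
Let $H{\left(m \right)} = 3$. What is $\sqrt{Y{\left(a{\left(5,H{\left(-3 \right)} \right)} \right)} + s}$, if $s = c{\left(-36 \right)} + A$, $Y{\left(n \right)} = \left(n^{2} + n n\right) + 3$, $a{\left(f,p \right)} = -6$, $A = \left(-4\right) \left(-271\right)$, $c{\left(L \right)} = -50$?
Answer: $\sqrt{1109} \approx 33.302$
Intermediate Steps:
$A = 1084$
$Y{\left(n \right)} = 3 + 2 n^{2}$ ($Y{\left(n \right)} = \left(n^{2} + n^{2}\right) + 3 = 2 n^{2} + 3 = 3 + 2 n^{2}$)
$s = 1034$ ($s = -50 + 1084 = 1034$)
$\sqrt{Y{\left(a{\left(5,H{\left(-3 \right)} \right)} \right)} + s} = \sqrt{\left(3 + 2 \left(-6\right)^{2}\right) + 1034} = \sqrt{\left(3 + 2 \cdot 36\right) + 1034} = \sqrt{\left(3 + 72\right) + 1034} = \sqrt{75 + 1034} = \sqrt{1109}$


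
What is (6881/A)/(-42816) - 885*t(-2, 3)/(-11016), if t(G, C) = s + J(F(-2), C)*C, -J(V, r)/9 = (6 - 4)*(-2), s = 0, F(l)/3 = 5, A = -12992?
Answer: 11721324871/1350930432 ≈ 8.6765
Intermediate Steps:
F(l) = 15 (F(l) = 3*5 = 15)
J(V, r) = 36 (J(V, r) = -9*(6 - 4)*(-2) = -18*(-2) = -9*(-4) = 36)
t(G, C) = 36*C (t(G, C) = 0 + 36*C = 36*C)
(6881/A)/(-42816) - 885*t(-2, 3)/(-11016) = (6881/(-12992))/(-42816) - 31860*3/(-11016) = (6881*(-1/12992))*(-1/42816) - 885*108*(-1/11016) = -983/1856*(-1/42816) - 95580*(-1/11016) = 983/79466496 + 295/34 = 11721324871/1350930432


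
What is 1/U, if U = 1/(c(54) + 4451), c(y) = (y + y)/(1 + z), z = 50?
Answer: 75703/17 ≈ 4453.1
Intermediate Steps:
c(y) = 2*y/51 (c(y) = (y + y)/(1 + 50) = (2*y)/51 = (2*y)*(1/51) = 2*y/51)
U = 17/75703 (U = 1/((2/51)*54 + 4451) = 1/(36/17 + 4451) = 1/(75703/17) = 17/75703 ≈ 0.00022456)
1/U = 1/(17/75703) = 75703/17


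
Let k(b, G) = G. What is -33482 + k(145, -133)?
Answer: -33615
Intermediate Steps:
-33482 + k(145, -133) = -33482 - 133 = -33615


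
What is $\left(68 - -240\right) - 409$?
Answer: $-101$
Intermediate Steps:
$\left(68 - -240\right) - 409 = \left(68 + 240\right) - 409 = 308 - 409 = -101$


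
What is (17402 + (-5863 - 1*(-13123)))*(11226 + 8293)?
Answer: 481377578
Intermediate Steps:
(17402 + (-5863 - 1*(-13123)))*(11226 + 8293) = (17402 + (-5863 + 13123))*19519 = (17402 + 7260)*19519 = 24662*19519 = 481377578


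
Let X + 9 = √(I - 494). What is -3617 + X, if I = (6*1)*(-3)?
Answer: -3626 + 16*I*√2 ≈ -3626.0 + 22.627*I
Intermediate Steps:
I = -18 (I = 6*(-3) = -18)
X = -9 + 16*I*√2 (X = -9 + √(-18 - 494) = -9 + √(-512) = -9 + 16*I*√2 ≈ -9.0 + 22.627*I)
-3617 + X = -3617 + (-9 + 16*I*√2) = -3626 + 16*I*√2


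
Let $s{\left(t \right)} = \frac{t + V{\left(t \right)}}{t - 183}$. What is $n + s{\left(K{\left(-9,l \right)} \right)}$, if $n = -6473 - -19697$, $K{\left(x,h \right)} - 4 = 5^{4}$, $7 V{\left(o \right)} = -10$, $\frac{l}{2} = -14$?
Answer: $\frac{41289721}{3122} \approx 13225.0$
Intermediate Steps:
$l = -28$ ($l = 2 \left(-14\right) = -28$)
$V{\left(o \right)} = - \frac{10}{7}$ ($V{\left(o \right)} = \frac{1}{7} \left(-10\right) = - \frac{10}{7}$)
$K{\left(x,h \right)} = 629$ ($K{\left(x,h \right)} = 4 + 5^{4} = 4 + 625 = 629$)
$n = 13224$ ($n = -6473 + 19697 = 13224$)
$s{\left(t \right)} = \frac{- \frac{10}{7} + t}{-183 + t}$ ($s{\left(t \right)} = \frac{t - \frac{10}{7}}{t - 183} = \frac{- \frac{10}{7} + t}{-183 + t}$)
$n + s{\left(K{\left(-9,l \right)} \right)} = 13224 + \frac{- \frac{10}{7} + 629}{-183 + 629} = 13224 + \frac{1}{446} \cdot \frac{4393}{7} = 13224 + \frac{4393}{3122} = \frac{41289721}{3122}$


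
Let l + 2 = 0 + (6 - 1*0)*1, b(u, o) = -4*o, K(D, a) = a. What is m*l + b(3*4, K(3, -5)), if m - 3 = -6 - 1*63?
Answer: -244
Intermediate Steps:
m = -66 (m = 3 + (-6 - 1*63) = 3 + (-6 - 63) = 3 - 69 = -66)
l = 4 (l = -2 + (0 + (6 - 1*0)*1) = -2 + (0 + (6 + 0)*1) = -2 + (0 + 6*1) = -2 + (0 + 6) = -2 + 6 = 4)
m*l + b(3*4, K(3, -5)) = -66*4 - 4*(-5) = -264 + 20 = -244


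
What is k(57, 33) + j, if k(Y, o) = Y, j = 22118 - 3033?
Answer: 19142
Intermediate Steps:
j = 19085
k(57, 33) + j = 57 + 19085 = 19142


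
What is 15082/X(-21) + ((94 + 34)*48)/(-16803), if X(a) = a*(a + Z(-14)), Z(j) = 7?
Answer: 4659565/91483 ≈ 50.934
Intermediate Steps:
X(a) = a*(7 + a) (X(a) = a*(a + 7) = a*(7 + a))
15082/X(-21) + ((94 + 34)*48)/(-16803) = 15082/((-21*(7 - 21))) + ((94 + 34)*48)/(-16803) = 15082/((-21*(-14))) + (128*48)*(-1/16803) = 15082/294 + 6144*(-1/16803) = 15082*(1/294) - 2048/5601 = 7541/147 - 2048/5601 = 4659565/91483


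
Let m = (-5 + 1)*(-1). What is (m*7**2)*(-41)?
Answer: -8036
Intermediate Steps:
m = 4 (m = -4*(-1) = 4)
(m*7**2)*(-41) = (4*7**2)*(-41) = (4*49)*(-41) = 196*(-41) = -8036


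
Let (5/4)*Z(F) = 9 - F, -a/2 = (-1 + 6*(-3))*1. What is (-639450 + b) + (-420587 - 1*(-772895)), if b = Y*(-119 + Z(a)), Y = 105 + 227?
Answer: -1671762/5 ≈ -3.3435e+5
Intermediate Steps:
a = 38 (a = -2*(-1 + 6*(-3)) = -2*(-1 - 18) = -(-38) = -2*(-19) = 38)
Y = 332
Z(F) = 36/5 - 4*F/5 (Z(F) = 4*(9 - F)/5 = 36/5 - 4*F/5)
b = -236052/5 (b = 332*(-119 + (36/5 - 4/5*38)) = 332*(-119 + (36/5 - 152/5)) = 332*(-119 - 116/5) = 332*(-711/5) = -236052/5 ≈ -47210.)
(-639450 + b) + (-420587 - 1*(-772895)) = (-639450 - 236052/5) + (-420587 - 1*(-772895)) = -3433302/5 + (-420587 + 772895) = -3433302/5 + 352308 = -1671762/5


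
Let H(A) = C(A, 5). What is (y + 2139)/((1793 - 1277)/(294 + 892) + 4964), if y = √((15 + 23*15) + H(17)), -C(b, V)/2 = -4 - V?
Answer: 1268427/2943910 + 1779*√42/2943910 ≈ 0.43478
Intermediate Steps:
C(b, V) = 8 + 2*V (C(b, V) = -2*(-4 - V) = 8 + 2*V)
H(A) = 18 (H(A) = 8 + 2*5 = 8 + 10 = 18)
y = 3*√42 (y = √((15 + 23*15) + 18) = √((15 + 345) + 18) = √(360 + 18) = √378 = 3*√42 ≈ 19.442)
(y + 2139)/((1793 - 1277)/(294 + 892) + 4964) = (3*√42 + 2139)/((1793 - 1277)/(294 + 892) + 4964) = (2139 + 3*√42)/(516/1186 + 4964) = (2139 + 3*√42)/(516*(1/1186) + 4964) = (2139 + 3*√42)/(258/593 + 4964) = (2139 + 3*√42)/(2943910/593) = (2139 + 3*√42)*(593/2943910) = 1268427/2943910 + 1779*√42/2943910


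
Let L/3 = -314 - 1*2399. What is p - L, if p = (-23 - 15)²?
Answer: 9583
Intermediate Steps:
L = -8139 (L = 3*(-314 - 1*2399) = 3*(-314 - 2399) = 3*(-2713) = -8139)
p = 1444 (p = (-38)² = 1444)
p - L = 1444 - 1*(-8139) = 1444 + 8139 = 9583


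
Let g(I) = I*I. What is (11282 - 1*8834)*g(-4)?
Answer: 39168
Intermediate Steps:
g(I) = I²
(11282 - 1*8834)*g(-4) = (11282 - 1*8834)*(-4)² = (11282 - 8834)*16 = 2448*16 = 39168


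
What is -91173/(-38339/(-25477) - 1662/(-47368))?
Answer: -55013539115364/929192263 ≈ -59206.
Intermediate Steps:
-91173/(-38339/(-25477) - 1662/(-47368)) = -91173/(-38339*(-1/25477) - 1662*(-1/47368)) = -91173/(38339/25477 + 831/23684) = -91173/929192263/603397268 = -91173*603397268/929192263 = -55013539115364/929192263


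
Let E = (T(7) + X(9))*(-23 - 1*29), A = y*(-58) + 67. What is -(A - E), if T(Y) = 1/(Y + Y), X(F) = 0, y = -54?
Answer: -22419/7 ≈ -3202.7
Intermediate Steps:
T(Y) = 1/(2*Y)
A = 3199 (A = -54*(-58) + 67 = 3132 + 67 = 3199)
E = -26/7 (E = ((½)/7 + 0)*(-23 - 1*29) = ((½)*(⅐) + 0)*(-23 - 29) = (1/14 + 0)*(-52) = (1/14)*(-52) = -26/7 ≈ -3.7143)
-(A - E) = -(3199 - 1*(-26/7)) = -(3199 + 26/7) = -1*22419/7 = -22419/7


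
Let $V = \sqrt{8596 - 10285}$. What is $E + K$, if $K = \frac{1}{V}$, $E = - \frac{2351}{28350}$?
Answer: $- \frac{2351}{28350} - \frac{i \sqrt{1689}}{1689} \approx -0.082928 - 0.024332 i$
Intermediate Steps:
$V = i \sqrt{1689}$ ($V = \sqrt{-1689} = i \sqrt{1689} \approx 41.097 i$)
$E = - \frac{2351}{28350}$ ($E = \left(-2351\right) \frac{1}{28350} = - \frac{2351}{28350} \approx -0.082928$)
$K = - \frac{i \sqrt{1689}}{1689}$ ($K = \frac{1}{i \sqrt{1689}} = - \frac{i \sqrt{1689}}{1689} \approx - 0.024332 i$)
$E + K = - \frac{2351}{28350} - \frac{i \sqrt{1689}}{1689}$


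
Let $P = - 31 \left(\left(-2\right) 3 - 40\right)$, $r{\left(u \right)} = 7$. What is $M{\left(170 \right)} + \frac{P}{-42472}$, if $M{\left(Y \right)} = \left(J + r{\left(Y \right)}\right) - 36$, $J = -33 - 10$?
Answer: $- \frac{1529705}{21236} \approx -72.034$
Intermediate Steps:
$P = 1426$ ($P = - 31 \left(-6 - 40\right) = \left(-31\right) \left(-46\right) = 1426$)
$J = -43$
$M{\left(Y \right)} = -72$ ($M{\left(Y \right)} = \left(-43 + 7\right) - 36 = -36 - 36 = -72$)
$M{\left(170 \right)} + \frac{P}{-42472} = -72 + \frac{1426}{-42472} = -72 + 1426 \left(- \frac{1}{42472}\right) = -72 - \frac{713}{21236} = - \frac{1529705}{21236}$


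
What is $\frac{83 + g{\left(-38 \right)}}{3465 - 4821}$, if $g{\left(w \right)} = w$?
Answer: $- \frac{15}{452} \approx -0.033186$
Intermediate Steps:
$\frac{83 + g{\left(-38 \right)}}{3465 - 4821} = \frac{83 - 38}{3465 - 4821} = \frac{45}{-1356} = 45 \left(- \frac{1}{1356}\right) = - \frac{15}{452}$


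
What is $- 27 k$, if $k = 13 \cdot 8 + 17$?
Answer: $-3267$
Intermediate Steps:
$k = 121$ ($k = 104 + 17 = 121$)
$- 27 k = \left(-27\right) 121 = -3267$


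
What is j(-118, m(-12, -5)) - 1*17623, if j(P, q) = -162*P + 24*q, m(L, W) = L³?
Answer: -39979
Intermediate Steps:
j(-118, m(-12, -5)) - 1*17623 = (-162*(-118) + 24*(-12)³) - 1*17623 = (19116 + 24*(-1728)) - 17623 = (19116 - 41472) - 17623 = -22356 - 17623 = -39979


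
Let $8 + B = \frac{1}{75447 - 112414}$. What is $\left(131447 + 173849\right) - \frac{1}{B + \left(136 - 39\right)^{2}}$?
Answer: $\frac{106098531515769}{347526766} \approx 3.053 \cdot 10^{5}$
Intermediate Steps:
$B = - \frac{295737}{36967}$ ($B = -8 + \frac{1}{75447 - 112414} = -8 + \frac{1}{-36967} = -8 - \frac{1}{36967} = - \frac{295737}{36967} \approx -8.0$)
$\left(131447 + 173849\right) - \frac{1}{B + \left(136 - 39\right)^{2}} = \left(131447 + 173849\right) - \frac{1}{- \frac{295737}{36967} + \left(136 - 39\right)^{2}} = 305296 - \frac{1}{- \frac{295737}{36967} + \left(136 - 39\right)^{2}} = 305296 - \frac{1}{- \frac{295737}{36967} + 97^{2}} = 305296 - \frac{1}{- \frac{295737}{36967} + 9409} = 305296 - \frac{1}{\frac{347526766}{36967}} = 305296 - \frac{36967}{347526766} = \frac{106098531515769}{347526766}$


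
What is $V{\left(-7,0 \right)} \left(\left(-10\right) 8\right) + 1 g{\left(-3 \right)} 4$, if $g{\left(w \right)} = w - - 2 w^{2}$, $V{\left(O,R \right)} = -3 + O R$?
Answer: $300$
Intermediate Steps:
$g{\left(w \right)} = w + 2 w^{2}$
$V{\left(-7,0 \right)} \left(\left(-10\right) 8\right) + 1 g{\left(-3 \right)} 4 = \left(-3 - 0\right) \left(\left(-10\right) 8\right) + 1 \left(- 3 \left(1 + 2 \left(-3\right)\right)\right) 4 = \left(-3 + 0\right) \left(-80\right) + 1 \left(- 3 \left(1 - 6\right)\right) 4 = \left(-3\right) \left(-80\right) + 1 \left(\left(-3\right) \left(-5\right)\right) 4 = 240 + 1 \cdot 15 \cdot 4 = 240 + 15 \cdot 4 = 240 + 60 = 300$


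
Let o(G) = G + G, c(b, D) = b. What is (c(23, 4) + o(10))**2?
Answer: 1849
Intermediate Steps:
o(G) = 2*G
(c(23, 4) + o(10))**2 = (23 + 2*10)**2 = (23 + 20)**2 = 43**2 = 1849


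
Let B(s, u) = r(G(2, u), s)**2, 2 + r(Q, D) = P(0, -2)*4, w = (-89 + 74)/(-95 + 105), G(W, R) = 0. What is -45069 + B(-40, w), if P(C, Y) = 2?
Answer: -45033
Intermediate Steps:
w = -3/2 (w = -15/10 = -15*1/10 = -3/2 ≈ -1.5000)
r(Q, D) = 6 (r(Q, D) = -2 + 2*4 = -2 + 8 = 6)
B(s, u) = 36 (B(s, u) = 6**2 = 36)
-45069 + B(-40, w) = -45069 + 36 = -45033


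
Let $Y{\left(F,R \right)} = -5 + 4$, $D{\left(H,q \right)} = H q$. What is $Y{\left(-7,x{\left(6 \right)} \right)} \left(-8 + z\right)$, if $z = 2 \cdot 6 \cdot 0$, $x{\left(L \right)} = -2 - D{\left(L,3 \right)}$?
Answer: $8$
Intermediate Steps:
$x{\left(L \right)} = -2 - 3 L$ ($x{\left(L \right)} = -2 - L 3 = -2 - 3 L$)
$z = 0$ ($z = 12 \cdot 0 = 0$)
$Y{\left(F,R \right)} = -1$
$Y{\left(-7,x{\left(6 \right)} \right)} \left(-8 + z\right) = - (-8 + 0) = \left(-1\right) \left(-8\right) = 8$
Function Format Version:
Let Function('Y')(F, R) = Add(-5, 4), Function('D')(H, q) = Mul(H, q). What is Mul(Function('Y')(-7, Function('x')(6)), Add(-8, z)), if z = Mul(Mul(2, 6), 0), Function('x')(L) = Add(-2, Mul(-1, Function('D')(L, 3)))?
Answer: 8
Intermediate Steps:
Function('x')(L) = Add(-2, Mul(-3, L)) (Function('x')(L) = Add(-2, Mul(-1, Mul(L, 3))) = Add(-2, Mul(-1, Mul(3, L))) = Add(-2, Mul(-3, L)))
z = 0 (z = Mul(12, 0) = 0)
Function('Y')(F, R) = -1
Mul(Function('Y')(-7, Function('x')(6)), Add(-8, z)) = Mul(-1, Add(-8, 0)) = Mul(-1, -8) = 8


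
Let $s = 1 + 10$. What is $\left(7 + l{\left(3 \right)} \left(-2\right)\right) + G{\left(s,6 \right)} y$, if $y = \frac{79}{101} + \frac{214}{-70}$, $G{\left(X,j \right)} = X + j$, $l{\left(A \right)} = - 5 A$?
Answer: $- \frac{5919}{3535} \approx -1.6744$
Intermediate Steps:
$s = 11$
$y = - \frac{8042}{3535}$ ($y = 79 \cdot \frac{1}{101} + 214 \left(- \frac{1}{70}\right) = \frac{79}{101} - \frac{107}{35} = - \frac{8042}{3535} \approx -2.275$)
$\left(7 + l{\left(3 \right)} \left(-2\right)\right) + G{\left(s,6 \right)} y = \left(7 + \left(-5\right) 3 \left(-2\right)\right) + \left(11 + 6\right) \left(- \frac{8042}{3535}\right) = \left(7 - -30\right) + 17 \left(- \frac{8042}{3535}\right) = \left(7 + 30\right) - \frac{136714}{3535} = 37 - \frac{136714}{3535} = - \frac{5919}{3535}$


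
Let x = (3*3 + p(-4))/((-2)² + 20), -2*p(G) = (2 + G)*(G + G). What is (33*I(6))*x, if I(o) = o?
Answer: 33/4 ≈ 8.2500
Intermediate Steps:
p(G) = -G*(2 + G) (p(G) = -(2 + G)*(G + G)/2 = -(2 + G)*2*G/2 = -G*(2 + G))
x = 1/24 (x = (3*3 - 1*(-4)*(2 - 4))/((-2)² + 20) = (9 - 1*(-4)*(-2))/(4 + 20) = (9 - 8)/24 = 1*(1/24) = 1/24 ≈ 0.041667)
(33*I(6))*x = (33*6)*(1/24) = 198*(1/24) = 33/4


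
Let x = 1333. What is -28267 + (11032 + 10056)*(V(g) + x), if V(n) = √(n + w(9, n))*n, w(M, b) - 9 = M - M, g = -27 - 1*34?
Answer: 28082037 - 2572736*I*√13 ≈ 2.8082e+7 - 9.2761e+6*I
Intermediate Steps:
g = -61 (g = -27 - 34 = -61)
w(M, b) = 9 (w(M, b) = 9 + (M - M) = 9 + 0 = 9)
V(n) = n*√(9 + n) (V(n) = √(n + 9)*n = √(9 + n)*n = n*√(9 + n))
-28267 + (11032 + 10056)*(V(g) + x) = -28267 + (11032 + 10056)*(-61*√(9 - 61) + 1333) = -28267 + 21088*(-122*I*√13 + 1333) = -28267 + 21088*(1333 - 122*I*√13) = -28267 + (28110304 - 2572736*I*√13) = 28082037 - 2572736*I*√13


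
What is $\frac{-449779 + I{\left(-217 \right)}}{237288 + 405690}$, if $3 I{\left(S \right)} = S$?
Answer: $- \frac{674777}{964467} \approx -0.69964$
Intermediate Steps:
$I{\left(S \right)} = \frac{S}{3}$
$\frac{-449779 + I{\left(-217 \right)}}{237288 + 405690} = \frac{-449779 + \frac{1}{3} \left(-217\right)}{237288 + 405690} = \frac{-449779 - \frac{217}{3}}{642978} = \left(- \frac{1349554}{3}\right) \frac{1}{642978} = - \frac{674777}{964467}$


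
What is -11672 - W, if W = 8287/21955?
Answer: -256267047/21955 ≈ -11672.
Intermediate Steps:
W = 8287/21955 (W = 8287*(1/21955) = 8287/21955 ≈ 0.37745)
-11672 - W = -11672 - 1*8287/21955 = -11672 - 8287/21955 = -256267047/21955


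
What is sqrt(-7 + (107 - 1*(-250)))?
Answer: 5*sqrt(14) ≈ 18.708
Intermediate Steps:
sqrt(-7 + (107 - 1*(-250))) = sqrt(-7 + (107 + 250)) = sqrt(-7 + 357) = sqrt(350) = 5*sqrt(14)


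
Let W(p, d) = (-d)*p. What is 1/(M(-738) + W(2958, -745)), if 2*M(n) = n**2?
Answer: 1/2476032 ≈ 4.0387e-7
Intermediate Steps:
M(n) = n**2/2
W(p, d) = -d*p
1/(M(-738) + W(2958, -745)) = 1/((1/2)*(-738)**2 - 1*(-745)*2958) = 1/((1/2)*544644 + 2203710) = 1/(272322 + 2203710) = 1/2476032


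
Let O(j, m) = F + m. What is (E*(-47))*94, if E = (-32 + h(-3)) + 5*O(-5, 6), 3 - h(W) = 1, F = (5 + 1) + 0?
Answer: -132540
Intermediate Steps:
F = 6 (F = 6 + 0 = 6)
h(W) = 2 (h(W) = 3 - 1*1 = 3 - 1 = 2)
O(j, m) = 6 + m
E = 30 (E = (-32 + 2) + 5*(6 + 6) = -30 + 5*12 = -30 + 60 = 30)
(E*(-47))*94 = (30*(-47))*94 = -1410*94 = -132540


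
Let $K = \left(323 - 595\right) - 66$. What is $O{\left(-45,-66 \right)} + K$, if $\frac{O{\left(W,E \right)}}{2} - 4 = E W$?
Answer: $5610$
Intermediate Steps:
$O{\left(W,E \right)} = 8 + 2 E W$
$K = -338$ ($K = -272 - 66 = -338$)
$O{\left(-45,-66 \right)} + K = \left(8 + 2 \left(-66\right) \left(-45\right)\right) - 338 = \left(8 + 5940\right) - 338 = 5948 - 338 = 5610$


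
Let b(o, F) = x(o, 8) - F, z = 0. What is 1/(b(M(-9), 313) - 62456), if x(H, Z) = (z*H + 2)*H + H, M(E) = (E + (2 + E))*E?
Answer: -1/62337 ≈ -1.6042e-5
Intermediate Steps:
M(E) = E*(2 + 2*E) (M(E) = (2 + 2*E)*E = E*(2 + 2*E))
x(H, Z) = 3*H (x(H, Z) = (0*H + 2)*H + H = (0 + 2)*H + H = 2*H + H = 3*H)
b(o, F) = -F + 3*o (b(o, F) = 3*o - F = -F + 3*o)
1/(b(M(-9), 313) - 62456) = 1/((-1*313 + 3*(2*(-9)*(1 - 9))) - 62456) = 1/((-313 + 3*(2*(-9)*(-8))) - 62456) = 1/((-313 + 3*144) - 62456) = 1/((-313 + 432) - 62456) = 1/(119 - 62456) = 1/(-62337) = -1/62337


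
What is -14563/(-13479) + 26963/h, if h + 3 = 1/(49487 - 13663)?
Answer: -13018104439075/1448601609 ≈ -8986.7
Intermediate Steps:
h = -107471/35824 (h = -3 + 1/(49487 - 13663) = -3 + 1/35824 = -107471/35824 ≈ -3.0000)
-14563/(-13479) + 26963/h = -14563/(-13479) + 26963/(-107471/35824) = -14563*(-1/13479) + 26963*(-35824/107471) = 14563/13479 - 965922512/107471 = -13018104439075/1448601609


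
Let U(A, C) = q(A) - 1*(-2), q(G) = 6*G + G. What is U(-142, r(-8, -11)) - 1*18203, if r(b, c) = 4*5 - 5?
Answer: -19195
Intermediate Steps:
q(G) = 7*G
r(b, c) = 15 (r(b, c) = 20 - 5 = 15)
U(A, C) = 2 + 7*A (U(A, C) = 7*A - 1*(-2) = 7*A + 2 = 2 + 7*A)
U(-142, r(-8, -11)) - 1*18203 = (2 + 7*(-142)) - 1*18203 = (2 - 994) - 18203 = -992 - 18203 = -19195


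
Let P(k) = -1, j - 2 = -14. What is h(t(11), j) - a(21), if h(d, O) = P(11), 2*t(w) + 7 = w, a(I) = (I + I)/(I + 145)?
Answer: -104/83 ≈ -1.2530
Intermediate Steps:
a(I) = 2*I/(145 + I) (a(I) = (2*I)/(145 + I) = 2*I/(145 + I))
t(w) = -7/2 + w/2
j = -12 (j = 2 - 14 = -12)
h(d, O) = -1
h(t(11), j) - a(21) = -1 - 2*21/(145 + 21) = -1 - 2*21/166 = -1 - 1*21/83 = -1 - 21/83 = -104/83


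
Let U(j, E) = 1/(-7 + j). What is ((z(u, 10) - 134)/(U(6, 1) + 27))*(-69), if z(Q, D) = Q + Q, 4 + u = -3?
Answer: 5106/13 ≈ 392.77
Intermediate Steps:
u = -7 (u = -4 - 3 = -7)
z(Q, D) = 2*Q
((z(u, 10) - 134)/(U(6, 1) + 27))*(-69) = ((2*(-7) - 134)/(1/(-7 + 6) + 27))*(-69) = ((-14 - 134)/(1/(-1) + 27))*(-69) = -148/(-1 + 27)*(-69) = -148/26*(-69) = -148*1/26*(-69) = -74/13*(-69) = 5106/13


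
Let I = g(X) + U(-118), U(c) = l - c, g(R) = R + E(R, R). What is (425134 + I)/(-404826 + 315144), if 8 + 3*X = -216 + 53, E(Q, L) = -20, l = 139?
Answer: -212657/44841 ≈ -4.7425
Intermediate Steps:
X = -57 (X = -8/3 + (-216 + 53)/3 = -8/3 + (⅓)*(-163) = -8/3 - 163/3 = -57)
g(R) = -20 + R (g(R) = R - 20 = -20 + R)
U(c) = 139 - c
I = 180 (I = (-20 - 57) + (139 - 1*(-118)) = -77 + (139 + 118) = -77 + 257 = 180)
(425134 + I)/(-404826 + 315144) = (425134 + 180)/(-404826 + 315144) = 425314/(-89682) = 425314*(-1/89682) = -212657/44841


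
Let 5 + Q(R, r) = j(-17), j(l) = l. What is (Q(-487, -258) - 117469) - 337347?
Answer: -454838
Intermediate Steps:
Q(R, r) = -22 (Q(R, r) = -5 - 17 = -22)
(Q(-487, -258) - 117469) - 337347 = (-22 - 117469) - 337347 = -117491 - 337347 = -454838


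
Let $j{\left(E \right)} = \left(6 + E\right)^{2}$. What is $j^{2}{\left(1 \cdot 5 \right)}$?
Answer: $14641$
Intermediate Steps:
$j^{2}{\left(1 \cdot 5 \right)} = \left(\left(6 + 1 \cdot 5\right)^{2}\right)^{2} = \left(\left(6 + 5\right)^{2}\right)^{2} = \left(11^{2}\right)^{2} = 121^{2} = 14641$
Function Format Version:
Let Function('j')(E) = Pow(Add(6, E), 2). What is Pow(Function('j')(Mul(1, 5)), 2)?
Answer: 14641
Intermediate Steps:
Pow(Function('j')(Mul(1, 5)), 2) = Pow(Pow(Add(6, Mul(1, 5)), 2), 2) = Pow(Pow(Add(6, 5), 2), 2) = Pow(Pow(11, 2), 2) = Pow(121, 2) = 14641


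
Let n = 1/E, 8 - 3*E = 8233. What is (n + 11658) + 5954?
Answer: 144858697/8225 ≈ 17612.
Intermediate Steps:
E = -8225/3 (E = 8/3 - ⅓*8233 = 8/3 - 8233/3 = -8225/3 ≈ -2741.7)
n = -3/8225 (n = 1/(-8225/3) = -3/8225 ≈ -0.00036474)
(n + 11658) + 5954 = (-3/8225 + 11658) + 5954 = 95887047/8225 + 5954 = 144858697/8225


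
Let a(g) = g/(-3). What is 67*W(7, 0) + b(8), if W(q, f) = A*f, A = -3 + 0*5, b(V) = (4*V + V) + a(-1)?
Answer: 121/3 ≈ 40.333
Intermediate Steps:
a(g) = -g/3 (a(g) = g*(-⅓) = -g/3)
b(V) = ⅓ + 5*V (b(V) = (4*V + V) - ⅓*(-1) = 5*V + ⅓ = ⅓ + 5*V)
A = -3 (A = -3 + 0 = -3)
W(q, f) = -3*f
67*W(7, 0) + b(8) = 67*(-3*0) + (⅓ + 5*8) = 67*0 + (⅓ + 40) = 0 + 121/3 = 121/3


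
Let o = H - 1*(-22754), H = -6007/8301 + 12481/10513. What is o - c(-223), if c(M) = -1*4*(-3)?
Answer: 1984698701636/87268413 ≈ 22742.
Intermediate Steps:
H = 40453190/87268413 (H = -6007*1/8301 + 12481*(1/10513) = -6007/8301 + 12481/10513 = 40453190/87268413 ≈ 0.46355)
c(M) = 12 (c(M) = -4*(-3) = 12)
o = 1985745922592/87268413 (o = 40453190/87268413 - 1*(-22754) = 40453190/87268413 + 22754 = 1985745922592/87268413 ≈ 22754.)
o - c(-223) = 1985745922592/87268413 - 1*12 = 1985745922592/87268413 - 12 = 1984698701636/87268413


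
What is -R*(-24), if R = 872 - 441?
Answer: 10344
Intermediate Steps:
R = 431
-R*(-24) = -1*431*(-24) = -431*(-24) = 10344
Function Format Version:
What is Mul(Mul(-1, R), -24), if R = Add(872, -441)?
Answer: 10344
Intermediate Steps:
R = 431
Mul(Mul(-1, R), -24) = Mul(Mul(-1, 431), -24) = Mul(-431, -24) = 10344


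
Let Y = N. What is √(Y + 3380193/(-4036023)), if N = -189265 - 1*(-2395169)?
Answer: 3*√49290835530215713/448447 ≈ 1485.2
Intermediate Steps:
N = 2205904 (N = -189265 + 2395169 = 2205904)
Y = 2205904
√(Y + 3380193/(-4036023)) = √(2205904 + 3380193/(-4036023)) = √(2205904 + 3380193*(-1/4036023)) = √(2205904 - 375577/448447) = √(989230655511/448447) = 3*√49290835530215713/448447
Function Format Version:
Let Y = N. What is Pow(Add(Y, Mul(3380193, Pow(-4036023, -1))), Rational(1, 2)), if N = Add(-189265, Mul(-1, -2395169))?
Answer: Mul(Rational(3, 448447), Pow(49290835530215713, Rational(1, 2))) ≈ 1485.2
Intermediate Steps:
N = 2205904 (N = Add(-189265, 2395169) = 2205904)
Y = 2205904
Pow(Add(Y, Mul(3380193, Pow(-4036023, -1))), Rational(1, 2)) = Pow(Add(2205904, Mul(3380193, Pow(-4036023, -1))), Rational(1, 2)) = Pow(Add(2205904, Mul(3380193, Rational(-1, 4036023))), Rational(1, 2)) = Pow(Add(2205904, Rational(-375577, 448447)), Rational(1, 2)) = Pow(Rational(989230655511, 448447), Rational(1, 2)) = Mul(Rational(3, 448447), Pow(49290835530215713, Rational(1, 2)))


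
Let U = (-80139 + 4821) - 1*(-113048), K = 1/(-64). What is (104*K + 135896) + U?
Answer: 1388995/8 ≈ 1.7362e+5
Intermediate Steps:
K = -1/64 ≈ -0.015625
U = 37730 (U = -75318 + 113048 = 37730)
(104*K + 135896) + U = (104*(-1/64) + 135896) + 37730 = (-13/8 + 135896) + 37730 = 1087155/8 + 37730 = 1388995/8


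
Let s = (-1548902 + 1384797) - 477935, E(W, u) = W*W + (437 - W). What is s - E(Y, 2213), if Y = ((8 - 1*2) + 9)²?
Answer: -692877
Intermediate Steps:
Y = 225 (Y = ((8 - 2) + 9)² = (6 + 9)² = 15² = 225)
E(W, u) = 437 + W² - W (E(W, u) = W² + (437 - W) = 437 + W² - W)
s = -642040 (s = -164105 - 477935 = -642040)
s - E(Y, 2213) = -642040 - (437 + 225² - 1*225) = -642040 - (437 + 50625 - 225) = -642040 - 1*50837 = -642040 - 50837 = -692877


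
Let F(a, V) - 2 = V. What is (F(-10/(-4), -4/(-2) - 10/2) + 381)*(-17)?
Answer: -6460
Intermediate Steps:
F(a, V) = 2 + V
(F(-10/(-4), -4/(-2) - 10/2) + 381)*(-17) = ((2 + (-4/(-2) - 10/2)) + 381)*(-17) = ((2 + (-4*(-½) - 10*½)) + 381)*(-17) = ((2 + (2 - 5)) + 381)*(-17) = ((2 - 3) + 381)*(-17) = (-1 + 381)*(-17) = 380*(-17) = -6460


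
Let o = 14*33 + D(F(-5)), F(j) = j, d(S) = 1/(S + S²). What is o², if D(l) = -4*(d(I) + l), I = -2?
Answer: 230400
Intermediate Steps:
D(l) = -2 - 4*l (D(l) = -4*(1/((-2)*(1 - 2)) + l) = -4*(-½/(-1) + l) = -4*(-½*(-1) + l) = -4*(½ + l) = -2 - 4*l)
o = 480 (o = 14*33 + (-2 - 4*(-5)) = 462 + (-2 + 20) = 462 + 18 = 480)
o² = 480² = 230400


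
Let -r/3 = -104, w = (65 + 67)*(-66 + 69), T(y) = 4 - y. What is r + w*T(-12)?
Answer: 6648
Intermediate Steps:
w = 396 (w = 132*3 = 396)
r = 312 (r = -3*(-104) = 312)
r + w*T(-12) = 312 + 396*(4 - 1*(-12)) = 312 + 396*(4 + 12) = 312 + 396*16 = 312 + 6336 = 6648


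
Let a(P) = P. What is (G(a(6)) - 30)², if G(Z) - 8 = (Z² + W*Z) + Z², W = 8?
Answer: 9604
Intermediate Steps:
G(Z) = 8 + 2*Z² + 8*Z (G(Z) = 8 + ((Z² + 8*Z) + Z²) = 8 + (2*Z² + 8*Z) = 8 + 2*Z² + 8*Z)
(G(a(6)) - 30)² = ((8 + 2*6² + 8*6) - 30)² = ((8 + 2*36 + 48) - 30)² = ((8 + 72 + 48) - 30)² = (128 - 30)² = 98² = 9604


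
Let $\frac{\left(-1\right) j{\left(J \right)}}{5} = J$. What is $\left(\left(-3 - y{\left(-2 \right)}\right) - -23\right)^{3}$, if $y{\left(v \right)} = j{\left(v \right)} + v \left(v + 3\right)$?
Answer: $1728$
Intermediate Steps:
$j{\left(J \right)} = - 5 J$
$y{\left(v \right)} = - 5 v + v \left(3 + v\right)$ ($y{\left(v \right)} = - 5 v + v \left(v + 3\right) = - 5 v + v \left(3 + v\right)$)
$\left(\left(-3 - y{\left(-2 \right)}\right) - -23\right)^{3} = \left(\left(-3 - - 2 \left(-2 - 2\right)\right) - -23\right)^{3} = \left(\left(-3 - \left(-2\right) \left(-4\right)\right) + 23\right)^{3} = \left(\left(-3 - 8\right) + 23\right)^{3} = \left(-11 + 23\right)^{3} = 12^{3} = 1728$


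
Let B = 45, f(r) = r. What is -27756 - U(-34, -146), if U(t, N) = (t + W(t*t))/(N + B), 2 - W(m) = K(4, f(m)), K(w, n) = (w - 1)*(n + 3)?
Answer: -2806865/101 ≈ -27791.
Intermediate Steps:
K(w, n) = (-1 + w)*(3 + n)
W(m) = -7 - 3*m (W(m) = 2 - (-3 - m + 3*4 + m*4) = 2 - (-3 - m + 12 + 4*m) = 2 - (9 + 3*m) = 2 + (-9 - 3*m) = -7 - 3*m)
U(t, N) = (-7 + t - 3*t²)/(45 + N) (U(t, N) = (t + (-7 - 3*t*t))/(N + 45) = (t + (-7 - 3*t²))/(45 + N) = (-7 + t - 3*t²)/(45 + N))
-27756 - U(-34, -146) = -27756 - (-7 - 34 - 3*(-34)²)/(45 - 146) = -27756 - (-7 - 34 - 3*1156)/(-101) = -27756 - (-1)*(-7 - 34 - 3468)/101 = -27756 - (-1)*(-3509)/101 = -27756 - 1*3509/101 = -27756 - 3509/101 = -2806865/101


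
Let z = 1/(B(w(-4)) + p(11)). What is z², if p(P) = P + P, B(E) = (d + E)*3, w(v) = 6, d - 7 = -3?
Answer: 1/2704 ≈ 0.00036982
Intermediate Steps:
d = 4 (d = 7 - 3 = 4)
B(E) = 12 + 3*E (B(E) = (4 + E)*3 = 12 + 3*E)
p(P) = 2*P
z = 1/52 (z = 1/((12 + 3*6) + 2*11) = 1/((12 + 18) + 22) = 1/(30 + 22) = 1/52 ≈ 0.019231)
z² = (1/52)² = 1/2704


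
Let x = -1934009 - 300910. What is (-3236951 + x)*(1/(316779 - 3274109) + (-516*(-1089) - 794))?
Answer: -908027597356755113/295733 ≈ -3.0704e+12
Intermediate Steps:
x = -2234919
(-3236951 + x)*(1/(316779 - 3274109) + (-516*(-1089) - 794)) = (-3236951 - 2234919)*(1/(316779 - 3274109) + (-516*(-1089) - 794)) = -5471870*(1/(-2957330) + (561924 - 794)) = -5471870*(-1/2957330 + 561130) = -5471870*1659446582899/2957330 = -908027597356755113/295733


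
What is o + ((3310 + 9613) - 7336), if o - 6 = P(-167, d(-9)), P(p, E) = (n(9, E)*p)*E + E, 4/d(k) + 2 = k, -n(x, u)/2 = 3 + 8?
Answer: 46823/11 ≈ 4256.6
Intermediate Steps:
n(x, u) = -22 (n(x, u) = -2*(3 + 8) = -2*11 = -22)
d(k) = 4/(-2 + k)
P(p, E) = E - 22*E*p (P(p, E) = (-22*p)*E + E = -22*E*p + E = E - 22*E*p)
o = -14634/11 (o = 6 + (4/(-2 - 9))*(1 - 22*(-167)) = 6 + (4/(-11))*(1 + 3674) = 6 + (4*(-1/11))*3675 = 6 - 4/11*3675 = 6 - 14700/11 = -14634/11 ≈ -1330.4)
o + ((3310 + 9613) - 7336) = -14634/11 + ((3310 + 9613) - 7336) = -14634/11 + (12923 - 7336) = -14634/11 + 5587 = 46823/11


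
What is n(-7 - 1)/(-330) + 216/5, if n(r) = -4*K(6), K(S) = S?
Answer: 476/11 ≈ 43.273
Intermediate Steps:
n(r) = -24 (n(r) = -4*6 = -24)
n(-7 - 1)/(-330) + 216/5 = -24/(-330) + 216/5 = -24*(-1/330) + 216*(⅕) = 4/55 + 216/5 = 476/11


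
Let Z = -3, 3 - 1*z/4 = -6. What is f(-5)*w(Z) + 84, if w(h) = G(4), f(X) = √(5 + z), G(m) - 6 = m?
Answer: 84 + 10*√41 ≈ 148.03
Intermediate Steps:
z = 36 (z = 12 - 4*(-6) = 12 + 24 = 36)
G(m) = 6 + m
f(X) = √41 (f(X) = √(5 + 36) = √41)
w(h) = 10 (w(h) = 6 + 4 = 10)
f(-5)*w(Z) + 84 = √41*10 + 84 = 10*√41 + 84 = 84 + 10*√41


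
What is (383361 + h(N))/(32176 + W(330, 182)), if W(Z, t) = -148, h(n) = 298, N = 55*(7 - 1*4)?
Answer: 383659/32028 ≈ 11.979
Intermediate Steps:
N = 165 (N = 55*(7 - 4) = 55*3 = 165)
(383361 + h(N))/(32176 + W(330, 182)) = (383361 + 298)/(32176 - 148) = 383659/32028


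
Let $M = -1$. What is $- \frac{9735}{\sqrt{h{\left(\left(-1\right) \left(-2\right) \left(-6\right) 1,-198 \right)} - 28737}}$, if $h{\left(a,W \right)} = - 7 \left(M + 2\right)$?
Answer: $\frac{9735 i \sqrt{7186}}{14372} \approx 57.42 i$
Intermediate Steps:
$h{\left(a,W \right)} = -7$ ($h{\left(a,W \right)} = - 7 \left(-1 + 2\right) = \left(-7\right) 1 = -7$)
$- \frac{9735}{\sqrt{h{\left(\left(-1\right) \left(-2\right) \left(-6\right) 1,-198 \right)} - 28737}} = - \frac{9735}{\sqrt{-7 - 28737}} = - \frac{9735}{\sqrt{-28744}} = - \frac{9735}{2 i \sqrt{7186}} = - 9735 \left(- \frac{i \sqrt{7186}}{14372}\right) = \frac{9735 i \sqrt{7186}}{14372}$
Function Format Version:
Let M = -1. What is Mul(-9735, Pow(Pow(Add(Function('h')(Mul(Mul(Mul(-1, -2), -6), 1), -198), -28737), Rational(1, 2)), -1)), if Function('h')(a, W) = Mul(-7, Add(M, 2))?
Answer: Mul(Rational(9735, 14372), I, Pow(7186, Rational(1, 2))) ≈ Mul(57.420, I)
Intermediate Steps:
Function('h')(a, W) = -7 (Function('h')(a, W) = Mul(-7, Add(-1, 2)) = Mul(-7, 1) = -7)
Mul(-9735, Pow(Pow(Add(Function('h')(Mul(Mul(Mul(-1, -2), -6), 1), -198), -28737), Rational(1, 2)), -1)) = Mul(-9735, Pow(Pow(Add(-7, -28737), Rational(1, 2)), -1)) = Mul(-9735, Pow(Pow(-28744, Rational(1, 2)), -1)) = Mul(-9735, Pow(Mul(2, I, Pow(7186, Rational(1, 2))), -1)) = Mul(-9735, Mul(Rational(-1, 14372), I, Pow(7186, Rational(1, 2)))) = Mul(Rational(9735, 14372), I, Pow(7186, Rational(1, 2)))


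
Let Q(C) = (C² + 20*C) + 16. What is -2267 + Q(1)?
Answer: -2230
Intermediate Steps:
Q(C) = 16 + C² + 20*C
-2267 + Q(1) = -2267 + (16 + 1² + 20*1) = -2267 + (16 + 1 + 20) = -2267 + 37 = -2230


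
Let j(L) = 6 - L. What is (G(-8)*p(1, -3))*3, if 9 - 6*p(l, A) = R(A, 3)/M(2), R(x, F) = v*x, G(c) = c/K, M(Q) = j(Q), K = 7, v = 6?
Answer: -54/7 ≈ -7.7143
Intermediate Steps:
M(Q) = 6 - Q
G(c) = c/7
R(x, F) = 6*x
p(l, A) = 3/2 - A/4 (p(l, A) = 3/2 - 6*A/(6*(6 - 1*2)) = 3/2 - 6*A/(6*(6 - 2)) = 3/2 - 6*A/(6*4) = 3/2 - A/4)
(G(-8)*p(1, -3))*3 = (((1/7)*(-8))*(3/2 - 1/4*(-3)))*3 = -8*(3/2 + 3/4)/7*3 = -8/7*9/4*3 = -18/7*3 = -54/7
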